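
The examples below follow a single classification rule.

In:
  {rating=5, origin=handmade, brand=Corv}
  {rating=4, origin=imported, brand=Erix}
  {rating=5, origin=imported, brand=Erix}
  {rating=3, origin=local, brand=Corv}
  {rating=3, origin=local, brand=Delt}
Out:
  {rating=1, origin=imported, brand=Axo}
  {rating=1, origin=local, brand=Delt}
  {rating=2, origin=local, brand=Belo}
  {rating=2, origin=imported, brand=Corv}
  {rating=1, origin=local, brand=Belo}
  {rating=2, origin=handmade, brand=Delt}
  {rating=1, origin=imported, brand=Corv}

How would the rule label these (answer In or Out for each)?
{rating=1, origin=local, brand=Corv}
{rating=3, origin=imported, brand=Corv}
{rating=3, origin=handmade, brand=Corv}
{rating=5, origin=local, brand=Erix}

Out, In, In, In

The simplest hypothesis consistent with all the labels is: rating ≥ 3.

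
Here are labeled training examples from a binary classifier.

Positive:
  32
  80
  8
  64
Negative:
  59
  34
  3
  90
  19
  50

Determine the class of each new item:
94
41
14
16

Rule: multiple of 4. This holds for each 'Positive' example and fails for each 'Negative' one.
94 — 94 = 4·23 + 2, hence Negative. 41 — 41 = 4·10 + 1, hence Negative. 14 — 14 = 4·3 + 2, hence Negative. 16 — 16 = 4·4, hence Positive.

Negative, Negative, Negative, Positive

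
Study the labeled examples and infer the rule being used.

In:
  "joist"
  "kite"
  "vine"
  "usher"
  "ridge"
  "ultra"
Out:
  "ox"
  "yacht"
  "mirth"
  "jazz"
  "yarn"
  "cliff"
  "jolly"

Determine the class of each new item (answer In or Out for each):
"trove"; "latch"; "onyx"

In, Out, Out

The simplest hypothesis consistent with all the labels is: has ≥ 2 vowels.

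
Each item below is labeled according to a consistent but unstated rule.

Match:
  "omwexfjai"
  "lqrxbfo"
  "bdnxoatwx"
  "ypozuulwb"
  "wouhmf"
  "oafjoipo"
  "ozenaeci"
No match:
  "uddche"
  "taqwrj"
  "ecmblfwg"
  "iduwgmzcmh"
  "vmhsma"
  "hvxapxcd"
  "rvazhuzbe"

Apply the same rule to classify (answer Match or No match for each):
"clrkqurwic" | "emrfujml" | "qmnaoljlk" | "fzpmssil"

A rule that fits every label: contains 'o' — true of each 'Match' example, false of each 'No match' one.

No match, No match, Match, No match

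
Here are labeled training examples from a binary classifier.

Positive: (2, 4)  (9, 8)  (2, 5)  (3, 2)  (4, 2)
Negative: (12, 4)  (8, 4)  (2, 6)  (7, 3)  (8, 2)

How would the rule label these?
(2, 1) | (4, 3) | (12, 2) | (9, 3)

Positive, Positive, Negative, Negative

The pattern is that an item is 'Positive' exactly when: |first − second| ≤ 3.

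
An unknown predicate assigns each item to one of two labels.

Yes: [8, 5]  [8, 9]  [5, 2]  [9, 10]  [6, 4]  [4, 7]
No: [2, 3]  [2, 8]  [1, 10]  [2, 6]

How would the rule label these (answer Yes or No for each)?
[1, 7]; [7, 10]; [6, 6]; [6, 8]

No, Yes, Yes, Yes

One predicate separates the groups cleanly: first ≥ 3.
[1, 7]: first 1, does not pass → No.
[7, 10]: first 7, meets the rule → Yes.
[6, 6]: first 6, meets the rule → Yes.
[6, 8]: first 6, meets the rule → Yes.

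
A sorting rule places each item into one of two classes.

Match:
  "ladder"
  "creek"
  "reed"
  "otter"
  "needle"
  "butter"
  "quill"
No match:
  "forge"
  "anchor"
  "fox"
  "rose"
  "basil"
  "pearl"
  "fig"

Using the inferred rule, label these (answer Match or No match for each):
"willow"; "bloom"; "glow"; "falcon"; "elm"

Match, Match, No match, No match, No match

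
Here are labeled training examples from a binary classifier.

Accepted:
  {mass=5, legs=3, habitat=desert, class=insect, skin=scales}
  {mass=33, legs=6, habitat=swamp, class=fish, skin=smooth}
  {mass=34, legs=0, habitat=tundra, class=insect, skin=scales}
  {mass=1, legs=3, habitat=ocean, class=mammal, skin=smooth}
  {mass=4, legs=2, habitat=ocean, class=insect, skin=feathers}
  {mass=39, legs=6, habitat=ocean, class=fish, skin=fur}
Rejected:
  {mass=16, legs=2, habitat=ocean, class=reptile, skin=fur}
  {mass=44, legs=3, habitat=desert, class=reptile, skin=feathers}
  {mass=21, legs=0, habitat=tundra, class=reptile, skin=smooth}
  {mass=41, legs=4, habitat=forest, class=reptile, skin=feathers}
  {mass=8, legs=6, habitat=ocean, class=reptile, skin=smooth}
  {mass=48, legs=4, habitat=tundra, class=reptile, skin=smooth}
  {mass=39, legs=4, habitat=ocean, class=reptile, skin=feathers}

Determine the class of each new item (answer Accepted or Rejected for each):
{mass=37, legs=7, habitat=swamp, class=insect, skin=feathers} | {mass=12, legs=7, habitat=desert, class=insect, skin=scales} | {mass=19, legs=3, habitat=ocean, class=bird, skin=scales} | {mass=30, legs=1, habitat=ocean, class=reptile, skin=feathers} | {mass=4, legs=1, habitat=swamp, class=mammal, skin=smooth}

Accepted, Accepted, Accepted, Rejected, Accepted

Every 'Accepted' example satisfies: class is not reptile. None of the 'Rejected' examples do.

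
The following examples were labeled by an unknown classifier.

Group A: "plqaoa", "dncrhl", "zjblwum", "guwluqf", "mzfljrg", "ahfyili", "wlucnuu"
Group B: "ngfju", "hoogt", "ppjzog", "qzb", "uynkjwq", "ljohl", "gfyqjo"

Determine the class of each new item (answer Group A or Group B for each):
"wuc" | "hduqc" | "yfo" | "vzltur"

Every 'Group A' example satisfies: length ≥ 6 AND contains 'l'. None of the 'Group B' examples do.
"wuc": Group B (length 3, no 'l'). "hduqc": Group B (length 5, no 'l'). "yfo": Group B (length 3, no 'l'). "vzltur": Group A (length 6, has 'l').

Group B, Group B, Group B, Group A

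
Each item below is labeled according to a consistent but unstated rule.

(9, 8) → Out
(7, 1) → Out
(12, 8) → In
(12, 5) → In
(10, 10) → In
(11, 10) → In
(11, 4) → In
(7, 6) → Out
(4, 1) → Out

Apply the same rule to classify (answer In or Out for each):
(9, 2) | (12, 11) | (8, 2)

A rule that fits every label: first ≥ 10 — true of each 'In' example, false of each 'Out' one.
(9, 2) — first 9, hence Out. (12, 11) — first 12, hence In. (8, 2) — first 8, hence Out.

Out, In, Out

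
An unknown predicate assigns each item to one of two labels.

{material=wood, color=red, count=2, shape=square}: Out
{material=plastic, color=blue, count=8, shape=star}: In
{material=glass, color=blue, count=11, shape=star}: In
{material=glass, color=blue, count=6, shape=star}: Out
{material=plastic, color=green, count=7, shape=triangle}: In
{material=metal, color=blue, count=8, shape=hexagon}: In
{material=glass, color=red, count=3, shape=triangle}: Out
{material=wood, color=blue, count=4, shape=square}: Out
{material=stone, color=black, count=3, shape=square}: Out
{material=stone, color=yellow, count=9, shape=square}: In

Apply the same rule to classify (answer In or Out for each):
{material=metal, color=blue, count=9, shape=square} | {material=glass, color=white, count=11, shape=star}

In, In

The pattern is that an item is 'In' exactly when: count ≥ 7.
{material=metal, color=blue, count=9, shape=square} — count = 9, hence In. {material=glass, color=white, count=11, shape=star} — count = 11, hence In.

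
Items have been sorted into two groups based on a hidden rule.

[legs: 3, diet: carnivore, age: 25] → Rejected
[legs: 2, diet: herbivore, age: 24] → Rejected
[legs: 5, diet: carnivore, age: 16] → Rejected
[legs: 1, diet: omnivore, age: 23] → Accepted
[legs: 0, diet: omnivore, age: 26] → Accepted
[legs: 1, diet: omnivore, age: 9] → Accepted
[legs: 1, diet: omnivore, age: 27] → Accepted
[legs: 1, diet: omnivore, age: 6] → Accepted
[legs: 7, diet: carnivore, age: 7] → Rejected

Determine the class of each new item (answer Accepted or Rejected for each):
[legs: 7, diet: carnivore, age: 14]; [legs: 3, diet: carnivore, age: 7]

Rejected, Rejected

The distinguishing property — diet is omnivore — holds for all the 'Accepted' cases and none of the 'Rejected' cases.
[legs: 7, diet: carnivore, age: 14]: Rejected (diet is carnivore). [legs: 3, diet: carnivore, age: 7]: Rejected (diet is carnivore).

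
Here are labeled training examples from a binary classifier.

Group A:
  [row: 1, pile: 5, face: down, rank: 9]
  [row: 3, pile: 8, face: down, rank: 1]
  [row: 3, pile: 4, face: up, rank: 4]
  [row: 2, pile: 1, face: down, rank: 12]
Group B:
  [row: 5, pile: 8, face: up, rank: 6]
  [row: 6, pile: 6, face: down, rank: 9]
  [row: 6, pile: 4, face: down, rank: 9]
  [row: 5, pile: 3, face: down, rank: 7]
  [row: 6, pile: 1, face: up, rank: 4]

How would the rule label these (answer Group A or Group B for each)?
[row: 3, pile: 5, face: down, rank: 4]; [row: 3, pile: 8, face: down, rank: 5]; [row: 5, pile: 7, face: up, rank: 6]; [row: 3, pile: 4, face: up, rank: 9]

All 'Group A' examples share one property — row ≤ 3 — and every 'Group B' example lacks it.
[row: 3, pile: 5, face: down, rank: 4] — row = 3, hence Group A.
[row: 3, pile: 8, face: down, rank: 5] — row = 3, hence Group A.
[row: 5, pile: 7, face: up, rank: 6] — row = 5, hence Group B.
[row: 3, pile: 4, face: up, rank: 9] — row = 3, hence Group A.

Group A, Group A, Group B, Group A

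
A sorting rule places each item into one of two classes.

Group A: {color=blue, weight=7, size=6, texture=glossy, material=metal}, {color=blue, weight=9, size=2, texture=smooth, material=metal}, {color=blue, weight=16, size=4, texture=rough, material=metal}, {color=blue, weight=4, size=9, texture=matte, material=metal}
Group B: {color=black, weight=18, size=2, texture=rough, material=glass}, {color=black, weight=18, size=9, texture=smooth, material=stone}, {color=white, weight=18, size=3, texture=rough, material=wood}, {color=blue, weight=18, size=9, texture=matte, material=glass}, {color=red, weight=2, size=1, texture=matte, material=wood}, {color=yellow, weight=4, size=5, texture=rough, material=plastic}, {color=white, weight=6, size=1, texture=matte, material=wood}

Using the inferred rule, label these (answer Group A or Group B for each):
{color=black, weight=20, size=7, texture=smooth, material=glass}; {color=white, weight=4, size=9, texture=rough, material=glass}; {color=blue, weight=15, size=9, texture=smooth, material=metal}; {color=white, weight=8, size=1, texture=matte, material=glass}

Group B, Group B, Group A, Group B

Looking at the examples, the only property every 'Group A' case has and every 'Group B' case lacks is: material is metal.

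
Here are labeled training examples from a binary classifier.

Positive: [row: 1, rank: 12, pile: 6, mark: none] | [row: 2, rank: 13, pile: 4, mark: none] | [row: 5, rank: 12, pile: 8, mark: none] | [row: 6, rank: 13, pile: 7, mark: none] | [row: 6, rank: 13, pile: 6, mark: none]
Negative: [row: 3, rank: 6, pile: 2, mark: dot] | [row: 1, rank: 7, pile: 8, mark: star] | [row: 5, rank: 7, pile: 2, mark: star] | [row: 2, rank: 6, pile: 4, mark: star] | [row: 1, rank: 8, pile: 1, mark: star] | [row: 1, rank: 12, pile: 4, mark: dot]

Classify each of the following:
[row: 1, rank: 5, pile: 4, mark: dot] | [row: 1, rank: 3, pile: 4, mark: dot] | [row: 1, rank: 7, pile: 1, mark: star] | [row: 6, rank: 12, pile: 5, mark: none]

Every 'Positive' example satisfies: mark is none. None of the 'Negative' examples do.

Negative, Negative, Negative, Positive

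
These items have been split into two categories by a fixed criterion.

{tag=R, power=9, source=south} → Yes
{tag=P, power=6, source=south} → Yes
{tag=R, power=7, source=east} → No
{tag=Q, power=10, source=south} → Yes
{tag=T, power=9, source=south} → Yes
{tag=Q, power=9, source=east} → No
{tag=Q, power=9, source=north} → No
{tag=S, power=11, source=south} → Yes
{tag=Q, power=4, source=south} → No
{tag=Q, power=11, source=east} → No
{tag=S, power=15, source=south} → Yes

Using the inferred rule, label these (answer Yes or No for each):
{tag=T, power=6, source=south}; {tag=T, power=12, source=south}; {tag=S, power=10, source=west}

The simplest hypothesis consistent with all the labels is: source is south AND power ≥ 6.
{tag=T, power=6, source=south}: Yes (source is south, power = 6).
{tag=T, power=12, source=south}: Yes (source is south, power = 12).
{tag=S, power=10, source=west}: No (source is west, power = 10).

Yes, Yes, No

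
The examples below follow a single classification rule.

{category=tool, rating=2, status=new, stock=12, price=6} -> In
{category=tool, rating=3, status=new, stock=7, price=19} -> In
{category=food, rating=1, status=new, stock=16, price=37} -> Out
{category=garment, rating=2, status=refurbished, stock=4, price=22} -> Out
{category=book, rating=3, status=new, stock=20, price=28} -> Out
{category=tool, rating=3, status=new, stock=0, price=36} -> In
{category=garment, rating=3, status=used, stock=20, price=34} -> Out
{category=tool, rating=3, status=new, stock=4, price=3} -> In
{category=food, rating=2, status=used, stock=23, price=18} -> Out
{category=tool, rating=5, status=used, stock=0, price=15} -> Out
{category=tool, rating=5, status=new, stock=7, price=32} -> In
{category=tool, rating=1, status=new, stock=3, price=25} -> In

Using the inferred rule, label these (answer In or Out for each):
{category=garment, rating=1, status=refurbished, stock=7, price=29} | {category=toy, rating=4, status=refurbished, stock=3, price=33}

Out, Out

Every 'In' example satisfies: status is new AND category is tool. None of the 'Out' examples do.
{category=garment, rating=1, status=refurbished, stock=7, price=29}: status is refurbished, category is garment — doesn't qualify, so Out. {category=toy, rating=4, status=refurbished, stock=3, price=33}: status is refurbished, category is toy — doesn't qualify, so Out.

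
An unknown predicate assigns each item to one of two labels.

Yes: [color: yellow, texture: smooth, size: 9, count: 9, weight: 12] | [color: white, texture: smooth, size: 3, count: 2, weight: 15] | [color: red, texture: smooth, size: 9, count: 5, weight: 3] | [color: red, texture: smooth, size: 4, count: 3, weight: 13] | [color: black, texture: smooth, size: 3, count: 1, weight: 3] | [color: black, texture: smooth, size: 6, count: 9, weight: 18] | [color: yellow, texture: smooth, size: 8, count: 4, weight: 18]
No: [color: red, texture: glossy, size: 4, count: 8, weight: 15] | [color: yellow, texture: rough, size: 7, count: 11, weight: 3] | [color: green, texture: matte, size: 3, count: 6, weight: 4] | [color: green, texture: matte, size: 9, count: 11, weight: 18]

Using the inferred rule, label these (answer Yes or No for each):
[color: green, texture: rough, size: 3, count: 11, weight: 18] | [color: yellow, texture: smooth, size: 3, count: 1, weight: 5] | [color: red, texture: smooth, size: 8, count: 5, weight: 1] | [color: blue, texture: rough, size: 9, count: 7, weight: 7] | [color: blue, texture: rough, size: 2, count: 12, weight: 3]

No, Yes, Yes, No, No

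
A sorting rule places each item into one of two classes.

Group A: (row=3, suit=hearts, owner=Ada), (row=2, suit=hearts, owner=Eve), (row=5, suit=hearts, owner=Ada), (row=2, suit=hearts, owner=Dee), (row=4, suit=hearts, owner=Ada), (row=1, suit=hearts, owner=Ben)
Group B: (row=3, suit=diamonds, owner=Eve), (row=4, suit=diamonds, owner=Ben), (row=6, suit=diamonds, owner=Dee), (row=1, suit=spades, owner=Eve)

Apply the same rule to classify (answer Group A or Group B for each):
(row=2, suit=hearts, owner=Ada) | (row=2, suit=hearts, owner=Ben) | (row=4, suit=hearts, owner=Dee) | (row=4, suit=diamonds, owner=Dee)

Group A, Group A, Group A, Group B

A rule that fits every label: suit is hearts — true of each 'Group A' example, false of each 'Group B' one.
Group A: (row=2, suit=hearts, owner=Ada), since suit is hearts.
Group A: (row=2, suit=hearts, owner=Ben), since suit is hearts.
Group A: (row=4, suit=hearts, owner=Dee), since suit is hearts.
Group B: (row=4, suit=diamonds, owner=Dee), since suit is diamonds.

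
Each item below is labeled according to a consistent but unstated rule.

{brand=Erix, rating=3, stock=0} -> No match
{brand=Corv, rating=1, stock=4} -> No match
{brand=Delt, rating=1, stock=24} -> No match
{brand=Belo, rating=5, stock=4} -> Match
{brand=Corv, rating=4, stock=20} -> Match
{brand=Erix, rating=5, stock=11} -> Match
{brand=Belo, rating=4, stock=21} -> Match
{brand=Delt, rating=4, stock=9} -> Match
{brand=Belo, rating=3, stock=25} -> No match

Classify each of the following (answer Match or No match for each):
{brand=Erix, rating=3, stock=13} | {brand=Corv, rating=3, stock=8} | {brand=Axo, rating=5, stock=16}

A rule that fits every label: rating ≥ 4 — true of each 'Match' example, false of each 'No match' one.
No match: {brand=Erix, rating=3, stock=13}, since rating = 3. No match: {brand=Corv, rating=3, stock=8}, since rating = 3. Match: {brand=Axo, rating=5, stock=16}, since rating = 5.

No match, No match, Match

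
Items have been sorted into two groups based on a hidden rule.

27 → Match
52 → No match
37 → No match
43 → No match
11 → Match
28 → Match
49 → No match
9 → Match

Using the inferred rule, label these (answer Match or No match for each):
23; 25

Match, Match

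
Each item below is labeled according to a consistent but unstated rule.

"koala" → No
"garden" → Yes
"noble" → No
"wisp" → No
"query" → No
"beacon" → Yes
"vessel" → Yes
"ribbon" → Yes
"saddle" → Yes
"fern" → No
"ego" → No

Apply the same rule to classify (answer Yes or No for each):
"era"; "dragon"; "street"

The classifier is using: length 6.
No: "era", since length 3. Yes: "dragon", since length 6. Yes: "street", since length 6.

No, Yes, Yes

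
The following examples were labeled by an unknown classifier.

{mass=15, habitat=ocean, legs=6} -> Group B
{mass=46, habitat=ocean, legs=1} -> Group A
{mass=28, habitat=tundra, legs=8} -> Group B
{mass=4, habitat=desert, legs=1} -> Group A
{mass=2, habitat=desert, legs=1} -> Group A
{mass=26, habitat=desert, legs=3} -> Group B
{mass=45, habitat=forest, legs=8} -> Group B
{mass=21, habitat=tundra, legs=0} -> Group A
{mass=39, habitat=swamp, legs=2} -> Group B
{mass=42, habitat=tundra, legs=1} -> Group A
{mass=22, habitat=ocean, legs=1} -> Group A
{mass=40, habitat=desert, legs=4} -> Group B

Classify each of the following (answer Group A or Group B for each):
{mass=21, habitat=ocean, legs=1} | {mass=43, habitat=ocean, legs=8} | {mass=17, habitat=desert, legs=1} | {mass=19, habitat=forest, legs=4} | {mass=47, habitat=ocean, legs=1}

Group A, Group B, Group A, Group B, Group A

A rule that fits every label: legs ≤ 1 — true of each 'Group A' example, false of each 'Group B' one.
{mass=21, habitat=ocean, legs=1}: Group A (legs = 1). {mass=43, habitat=ocean, legs=8}: Group B (legs = 8). {mass=17, habitat=desert, legs=1}: Group A (legs = 1). {mass=19, habitat=forest, legs=4}: Group B (legs = 4). {mass=47, habitat=ocean, legs=1}: Group A (legs = 1).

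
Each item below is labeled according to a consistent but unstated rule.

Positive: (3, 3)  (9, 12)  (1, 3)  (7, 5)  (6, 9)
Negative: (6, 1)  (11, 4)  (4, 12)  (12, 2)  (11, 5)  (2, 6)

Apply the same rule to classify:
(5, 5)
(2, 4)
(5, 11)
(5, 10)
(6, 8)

The rule appears to be: |first − second| ≤ 3.
(5, 5): |5−5| = 0, satisfies this → Positive. (2, 4): |2−4| = 2, satisfies this → Positive. (5, 11): |5−11| = 6, lacks this property → Negative. (5, 10): |5−10| = 5, lacks this property → Negative. (6, 8): |6−8| = 2, satisfies this → Positive.

Positive, Positive, Negative, Negative, Positive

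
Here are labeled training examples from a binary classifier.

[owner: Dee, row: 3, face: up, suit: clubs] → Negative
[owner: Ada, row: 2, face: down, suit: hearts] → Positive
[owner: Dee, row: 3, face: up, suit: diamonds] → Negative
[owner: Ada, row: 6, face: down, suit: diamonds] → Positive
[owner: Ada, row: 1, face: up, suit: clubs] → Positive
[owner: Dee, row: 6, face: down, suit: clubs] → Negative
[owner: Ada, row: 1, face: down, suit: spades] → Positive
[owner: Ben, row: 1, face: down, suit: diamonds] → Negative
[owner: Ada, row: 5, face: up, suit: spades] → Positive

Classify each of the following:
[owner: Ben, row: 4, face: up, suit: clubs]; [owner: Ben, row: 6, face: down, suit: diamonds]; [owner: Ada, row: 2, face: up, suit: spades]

'Positive' ⟺ owner is Ada.
[owner: Ben, row: 4, face: up, suit: clubs]: owner is Ben, doesn't qualify → Negative.
[owner: Ben, row: 6, face: down, suit: diamonds]: owner is Ben, doesn't qualify → Negative.
[owner: Ada, row: 2, face: up, suit: spades]: owner is Ada, matches → Positive.

Negative, Negative, Positive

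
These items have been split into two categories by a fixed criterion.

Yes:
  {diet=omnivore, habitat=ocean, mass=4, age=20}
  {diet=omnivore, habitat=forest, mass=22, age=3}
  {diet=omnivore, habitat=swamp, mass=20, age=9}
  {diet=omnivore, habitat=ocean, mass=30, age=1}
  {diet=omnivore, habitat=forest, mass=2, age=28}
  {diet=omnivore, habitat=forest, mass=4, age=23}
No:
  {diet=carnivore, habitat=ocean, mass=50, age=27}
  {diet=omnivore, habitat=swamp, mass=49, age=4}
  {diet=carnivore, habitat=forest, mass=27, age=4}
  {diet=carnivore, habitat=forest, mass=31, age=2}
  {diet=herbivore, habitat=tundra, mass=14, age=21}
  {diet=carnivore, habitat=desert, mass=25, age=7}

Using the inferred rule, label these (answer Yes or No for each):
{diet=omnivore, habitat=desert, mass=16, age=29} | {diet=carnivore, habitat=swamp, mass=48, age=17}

Rule: diet is omnivore AND mass ≤ 30. This holds for each 'Yes' example and fails for each 'No' one.
{diet=omnivore, habitat=desert, mass=16, age=29}: diet is omnivore, mass = 16, has this property → Yes. {diet=carnivore, habitat=swamp, mass=48, age=17}: diet is carnivore, mass = 48, lacks this property → No.

Yes, No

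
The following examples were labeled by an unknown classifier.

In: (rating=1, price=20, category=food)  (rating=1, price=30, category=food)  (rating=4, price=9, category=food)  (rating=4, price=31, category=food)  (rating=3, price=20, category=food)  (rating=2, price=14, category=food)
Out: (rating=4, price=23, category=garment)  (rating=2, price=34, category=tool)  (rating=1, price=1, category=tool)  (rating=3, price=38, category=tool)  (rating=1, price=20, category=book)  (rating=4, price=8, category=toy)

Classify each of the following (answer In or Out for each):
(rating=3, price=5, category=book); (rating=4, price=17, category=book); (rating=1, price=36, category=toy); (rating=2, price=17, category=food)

Out, Out, Out, In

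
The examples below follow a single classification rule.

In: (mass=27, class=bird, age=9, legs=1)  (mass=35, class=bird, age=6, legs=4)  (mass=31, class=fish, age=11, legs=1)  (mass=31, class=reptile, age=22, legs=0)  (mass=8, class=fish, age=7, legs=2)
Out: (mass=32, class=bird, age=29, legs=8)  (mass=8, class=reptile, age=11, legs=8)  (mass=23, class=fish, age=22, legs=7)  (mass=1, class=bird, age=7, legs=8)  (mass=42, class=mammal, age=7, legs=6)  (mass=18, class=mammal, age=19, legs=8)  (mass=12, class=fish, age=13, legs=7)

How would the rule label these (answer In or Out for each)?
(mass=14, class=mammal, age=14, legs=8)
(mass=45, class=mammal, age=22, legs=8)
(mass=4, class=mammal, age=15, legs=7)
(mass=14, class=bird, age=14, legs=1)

Out, Out, Out, In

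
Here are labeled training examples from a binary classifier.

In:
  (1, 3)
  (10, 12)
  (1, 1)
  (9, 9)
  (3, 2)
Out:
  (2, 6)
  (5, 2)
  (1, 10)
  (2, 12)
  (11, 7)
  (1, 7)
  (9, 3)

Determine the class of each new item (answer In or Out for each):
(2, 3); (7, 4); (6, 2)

In, Out, Out

One predicate separates the groups cleanly: |first − second| ≤ 2.
In: (2, 3), since |2−3| = 1. Out: (7, 4), since |7−4| = 3. Out: (6, 2), since |6−2| = 4.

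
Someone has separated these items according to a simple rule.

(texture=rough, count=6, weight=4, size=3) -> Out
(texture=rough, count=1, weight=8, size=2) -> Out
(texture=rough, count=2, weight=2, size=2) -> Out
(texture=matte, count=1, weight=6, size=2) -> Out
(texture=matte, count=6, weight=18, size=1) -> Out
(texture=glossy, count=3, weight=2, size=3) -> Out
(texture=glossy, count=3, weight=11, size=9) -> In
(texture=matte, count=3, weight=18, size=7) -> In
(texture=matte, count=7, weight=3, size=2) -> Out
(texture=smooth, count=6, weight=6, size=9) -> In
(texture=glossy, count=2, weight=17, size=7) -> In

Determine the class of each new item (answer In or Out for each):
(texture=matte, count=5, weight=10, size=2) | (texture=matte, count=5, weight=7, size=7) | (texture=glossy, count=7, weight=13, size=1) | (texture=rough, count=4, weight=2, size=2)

Out, In, Out, Out

The rule appears to be: size ≥ 7.
(texture=matte, count=5, weight=10, size=2): Out (size = 2).
(texture=matte, count=5, weight=7, size=7): In (size = 7).
(texture=glossy, count=7, weight=13, size=1): Out (size = 1).
(texture=rough, count=4, weight=2, size=2): Out (size = 2).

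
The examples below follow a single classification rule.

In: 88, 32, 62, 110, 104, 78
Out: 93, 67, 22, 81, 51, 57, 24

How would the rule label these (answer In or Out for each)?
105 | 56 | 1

Out, In, Out

The distinguishing property — even AND at least 32 — holds for all the 'In' cases and none of the 'Out' cases.
105: 105 is odd, 105 ≥ 32 — does not pass, so Out.
56: 56 is even, 56 ≥ 32 — qualifies, so In.
1: 1 is odd, 1 < 32 — does not pass, so Out.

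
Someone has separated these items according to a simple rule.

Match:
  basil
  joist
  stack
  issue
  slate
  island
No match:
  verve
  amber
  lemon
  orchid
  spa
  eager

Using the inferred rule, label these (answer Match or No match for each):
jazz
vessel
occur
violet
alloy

The simplest hypothesis consistent with all the labels is: length ≥ 5 AND contains 's'.

No match, Match, No match, No match, No match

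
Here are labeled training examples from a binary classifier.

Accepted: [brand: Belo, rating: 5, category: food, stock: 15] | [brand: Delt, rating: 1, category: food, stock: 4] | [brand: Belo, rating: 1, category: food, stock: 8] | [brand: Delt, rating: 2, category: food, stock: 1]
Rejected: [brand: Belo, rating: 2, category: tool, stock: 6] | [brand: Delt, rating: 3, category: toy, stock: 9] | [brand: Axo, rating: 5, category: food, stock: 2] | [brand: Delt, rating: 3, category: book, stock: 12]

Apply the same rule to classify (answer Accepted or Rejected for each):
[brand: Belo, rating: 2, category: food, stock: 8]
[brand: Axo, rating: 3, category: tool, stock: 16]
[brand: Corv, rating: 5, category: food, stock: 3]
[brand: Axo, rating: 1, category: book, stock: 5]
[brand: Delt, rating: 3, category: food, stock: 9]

Accepted, Rejected, Accepted, Rejected, Accepted

All 'Accepted' examples share one property — category is food AND stock ≠ 2 — and every 'Rejected' example lacks it.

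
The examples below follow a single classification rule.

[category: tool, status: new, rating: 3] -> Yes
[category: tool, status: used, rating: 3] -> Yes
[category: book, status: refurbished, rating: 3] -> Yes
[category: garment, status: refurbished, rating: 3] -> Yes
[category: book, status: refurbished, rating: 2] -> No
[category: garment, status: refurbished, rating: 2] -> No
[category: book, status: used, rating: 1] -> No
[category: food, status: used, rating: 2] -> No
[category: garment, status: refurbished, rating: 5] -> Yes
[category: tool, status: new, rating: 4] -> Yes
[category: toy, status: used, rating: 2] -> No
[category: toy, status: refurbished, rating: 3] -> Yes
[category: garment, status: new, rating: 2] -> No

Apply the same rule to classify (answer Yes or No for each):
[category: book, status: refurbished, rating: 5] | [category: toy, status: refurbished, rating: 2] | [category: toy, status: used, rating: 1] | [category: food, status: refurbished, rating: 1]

Every 'Yes' example satisfies: rating ≥ 3. None of the 'No' examples do.
[category: book, status: refurbished, rating: 5] → rating = 5 → Yes.
[category: toy, status: refurbished, rating: 2] → rating = 2 → No.
[category: toy, status: used, rating: 1] → rating = 1 → No.
[category: food, status: refurbished, rating: 1] → rating = 1 → No.

Yes, No, No, No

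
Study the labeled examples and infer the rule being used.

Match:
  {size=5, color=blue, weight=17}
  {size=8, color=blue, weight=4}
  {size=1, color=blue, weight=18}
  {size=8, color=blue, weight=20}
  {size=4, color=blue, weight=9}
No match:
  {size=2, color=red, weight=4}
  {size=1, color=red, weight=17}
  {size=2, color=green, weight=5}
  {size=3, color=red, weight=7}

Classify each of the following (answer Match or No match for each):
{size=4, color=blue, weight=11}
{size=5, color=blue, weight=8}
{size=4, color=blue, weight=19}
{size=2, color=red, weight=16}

Every 'Match' example satisfies: color is blue. None of the 'No match' examples do.

Match, Match, Match, No match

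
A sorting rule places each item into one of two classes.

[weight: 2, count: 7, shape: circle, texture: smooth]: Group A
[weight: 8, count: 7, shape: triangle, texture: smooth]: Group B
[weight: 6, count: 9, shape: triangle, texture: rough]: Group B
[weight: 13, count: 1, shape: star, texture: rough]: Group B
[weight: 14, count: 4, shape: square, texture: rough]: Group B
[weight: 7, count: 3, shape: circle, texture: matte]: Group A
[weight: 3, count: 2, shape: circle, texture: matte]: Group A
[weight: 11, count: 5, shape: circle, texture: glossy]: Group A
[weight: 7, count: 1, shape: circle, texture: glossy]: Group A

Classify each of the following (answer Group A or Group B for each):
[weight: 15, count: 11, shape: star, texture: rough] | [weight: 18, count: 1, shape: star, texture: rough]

Group B, Group B

The simplest hypothesis consistent with all the labels is: shape is circle.
Group B: [weight: 15, count: 11, shape: star, texture: rough], since shape is star.
Group B: [weight: 18, count: 1, shape: star, texture: rough], since shape is star.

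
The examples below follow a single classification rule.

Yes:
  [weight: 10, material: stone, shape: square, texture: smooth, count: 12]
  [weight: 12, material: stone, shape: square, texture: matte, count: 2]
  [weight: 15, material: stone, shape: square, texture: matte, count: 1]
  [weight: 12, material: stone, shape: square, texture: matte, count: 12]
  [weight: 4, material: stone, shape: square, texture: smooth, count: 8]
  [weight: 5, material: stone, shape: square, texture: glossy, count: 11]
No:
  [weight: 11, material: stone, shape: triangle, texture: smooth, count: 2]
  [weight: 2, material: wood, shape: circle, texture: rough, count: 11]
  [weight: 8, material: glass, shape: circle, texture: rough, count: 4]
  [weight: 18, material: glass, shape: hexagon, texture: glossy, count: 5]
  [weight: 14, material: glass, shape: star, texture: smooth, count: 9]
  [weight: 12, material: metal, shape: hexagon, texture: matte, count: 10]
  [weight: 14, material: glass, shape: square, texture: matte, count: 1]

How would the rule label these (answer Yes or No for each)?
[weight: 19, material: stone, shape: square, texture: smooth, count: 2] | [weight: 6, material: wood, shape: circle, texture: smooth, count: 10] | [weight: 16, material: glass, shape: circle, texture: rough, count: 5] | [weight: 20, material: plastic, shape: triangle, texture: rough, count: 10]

Yes, No, No, No

The pattern is that an item is 'Yes' exactly when: shape is square AND material is stone.
[weight: 19, material: stone, shape: square, texture: smooth, count: 2]: Yes (shape is square, material is stone). [weight: 6, material: wood, shape: circle, texture: smooth, count: 10]: No (shape is circle, material is wood). [weight: 16, material: glass, shape: circle, texture: rough, count: 5]: No (shape is circle, material is glass). [weight: 20, material: plastic, shape: triangle, texture: rough, count: 10]: No (shape is triangle, material is plastic).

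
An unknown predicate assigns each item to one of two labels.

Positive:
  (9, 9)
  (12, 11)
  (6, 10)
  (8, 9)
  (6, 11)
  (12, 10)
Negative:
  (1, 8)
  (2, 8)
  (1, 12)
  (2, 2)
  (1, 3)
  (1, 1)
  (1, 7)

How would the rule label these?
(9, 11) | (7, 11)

The classifier is using: sum ≥ 16.

Positive, Positive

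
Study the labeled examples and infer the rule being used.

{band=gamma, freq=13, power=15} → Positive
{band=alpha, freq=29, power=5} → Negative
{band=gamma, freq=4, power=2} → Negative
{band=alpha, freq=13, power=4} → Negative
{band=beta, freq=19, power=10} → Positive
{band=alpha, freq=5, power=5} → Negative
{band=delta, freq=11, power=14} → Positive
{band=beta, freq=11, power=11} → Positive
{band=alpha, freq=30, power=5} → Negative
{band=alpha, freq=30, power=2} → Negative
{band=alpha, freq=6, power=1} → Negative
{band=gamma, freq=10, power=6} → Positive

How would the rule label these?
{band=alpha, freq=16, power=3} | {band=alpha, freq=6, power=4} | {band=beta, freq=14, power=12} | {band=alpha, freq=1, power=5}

Negative, Negative, Positive, Negative

One predicate separates the groups cleanly: power ≥ 6.
Negative: {band=alpha, freq=16, power=3}, since power = 3. Negative: {band=alpha, freq=6, power=4}, since power = 4. Positive: {band=beta, freq=14, power=12}, since power = 12. Negative: {band=alpha, freq=1, power=5}, since power = 5.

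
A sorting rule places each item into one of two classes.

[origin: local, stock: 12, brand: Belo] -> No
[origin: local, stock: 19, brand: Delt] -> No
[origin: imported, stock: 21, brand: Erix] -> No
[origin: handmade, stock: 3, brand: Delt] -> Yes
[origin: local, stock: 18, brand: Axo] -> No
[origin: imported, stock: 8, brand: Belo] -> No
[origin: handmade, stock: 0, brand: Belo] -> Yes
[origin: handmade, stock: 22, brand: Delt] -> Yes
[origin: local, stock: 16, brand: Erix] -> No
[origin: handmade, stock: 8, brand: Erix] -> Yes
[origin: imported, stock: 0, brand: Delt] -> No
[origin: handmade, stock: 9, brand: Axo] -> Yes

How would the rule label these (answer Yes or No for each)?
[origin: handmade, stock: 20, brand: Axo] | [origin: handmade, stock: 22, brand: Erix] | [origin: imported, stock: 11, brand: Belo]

Yes, Yes, No

A rule that fits every label: origin is handmade — true of each 'Yes' example, false of each 'No' one.
[origin: handmade, stock: 20, brand: Axo] → origin is handmade → Yes. [origin: handmade, stock: 22, brand: Erix] → origin is handmade → Yes. [origin: imported, stock: 11, brand: Belo] → origin is imported → No.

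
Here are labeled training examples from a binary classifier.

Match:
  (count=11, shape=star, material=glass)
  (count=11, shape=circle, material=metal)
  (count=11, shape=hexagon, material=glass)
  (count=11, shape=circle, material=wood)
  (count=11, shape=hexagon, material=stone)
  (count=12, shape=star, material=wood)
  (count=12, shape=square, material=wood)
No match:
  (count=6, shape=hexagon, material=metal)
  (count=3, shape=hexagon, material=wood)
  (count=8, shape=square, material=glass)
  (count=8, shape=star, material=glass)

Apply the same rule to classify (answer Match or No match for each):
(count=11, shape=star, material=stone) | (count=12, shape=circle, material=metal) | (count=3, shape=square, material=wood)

The classifier is using: count ≥ 11.

Match, Match, No match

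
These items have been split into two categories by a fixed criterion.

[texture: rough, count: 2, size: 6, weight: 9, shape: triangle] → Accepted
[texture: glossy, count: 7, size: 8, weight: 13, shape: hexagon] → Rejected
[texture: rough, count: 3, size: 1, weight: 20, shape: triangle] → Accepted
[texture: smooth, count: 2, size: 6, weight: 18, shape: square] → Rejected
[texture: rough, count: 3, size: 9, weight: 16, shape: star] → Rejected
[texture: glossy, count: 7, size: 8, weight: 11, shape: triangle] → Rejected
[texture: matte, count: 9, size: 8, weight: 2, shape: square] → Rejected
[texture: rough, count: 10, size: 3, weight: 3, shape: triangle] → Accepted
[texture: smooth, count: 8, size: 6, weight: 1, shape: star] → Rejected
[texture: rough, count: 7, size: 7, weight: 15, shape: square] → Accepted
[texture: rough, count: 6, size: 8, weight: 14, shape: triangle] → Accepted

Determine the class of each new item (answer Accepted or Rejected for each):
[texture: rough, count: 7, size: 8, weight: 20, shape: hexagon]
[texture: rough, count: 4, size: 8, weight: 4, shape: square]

Accepted, Accepted

The common property of the 'Accepted' items is: texture is rough AND size ≤ 8. No 'Rejected' item has it.
[texture: rough, count: 7, size: 8, weight: 20, shape: hexagon]: Accepted (texture is rough, size = 8).
[texture: rough, count: 4, size: 8, weight: 4, shape: square]: Accepted (texture is rough, size = 8).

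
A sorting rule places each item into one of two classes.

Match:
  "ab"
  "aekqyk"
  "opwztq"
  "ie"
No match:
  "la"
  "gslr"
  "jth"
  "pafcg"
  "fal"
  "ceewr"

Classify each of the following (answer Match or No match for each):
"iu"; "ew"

Match, Match

One predicate separates the groups cleanly: starts with a vowel.
"iu": starts with 'i', satisfies this → Match. "ew": starts with 'e', satisfies this → Match.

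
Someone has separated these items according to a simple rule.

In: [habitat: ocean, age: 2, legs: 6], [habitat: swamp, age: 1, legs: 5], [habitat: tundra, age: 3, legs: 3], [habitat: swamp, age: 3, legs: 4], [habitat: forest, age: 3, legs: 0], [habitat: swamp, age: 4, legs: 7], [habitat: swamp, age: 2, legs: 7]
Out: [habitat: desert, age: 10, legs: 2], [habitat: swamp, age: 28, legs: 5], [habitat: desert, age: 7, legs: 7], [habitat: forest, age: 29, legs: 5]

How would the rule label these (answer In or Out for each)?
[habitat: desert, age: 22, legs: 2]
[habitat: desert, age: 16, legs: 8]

Rule: age ≤ 4. This holds for each 'In' example and fails for each 'Out' one.
[habitat: desert, age: 22, legs: 2]: age = 22, doesn't qualify → Out. [habitat: desert, age: 16, legs: 8]: age = 16, doesn't qualify → Out.

Out, Out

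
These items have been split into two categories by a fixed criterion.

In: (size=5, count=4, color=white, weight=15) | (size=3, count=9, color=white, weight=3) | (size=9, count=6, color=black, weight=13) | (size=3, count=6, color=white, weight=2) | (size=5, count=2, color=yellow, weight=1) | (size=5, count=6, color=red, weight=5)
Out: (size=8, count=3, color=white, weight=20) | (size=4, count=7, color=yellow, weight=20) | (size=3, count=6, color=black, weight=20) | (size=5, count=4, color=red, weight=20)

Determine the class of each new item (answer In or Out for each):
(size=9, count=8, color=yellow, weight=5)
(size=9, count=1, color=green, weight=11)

In, In

The pattern is that an item is 'In' exactly when: weight ≤ 15.
(size=9, count=8, color=yellow, weight=5) → weight = 5 → In. (size=9, count=1, color=green, weight=11) → weight = 11 → In.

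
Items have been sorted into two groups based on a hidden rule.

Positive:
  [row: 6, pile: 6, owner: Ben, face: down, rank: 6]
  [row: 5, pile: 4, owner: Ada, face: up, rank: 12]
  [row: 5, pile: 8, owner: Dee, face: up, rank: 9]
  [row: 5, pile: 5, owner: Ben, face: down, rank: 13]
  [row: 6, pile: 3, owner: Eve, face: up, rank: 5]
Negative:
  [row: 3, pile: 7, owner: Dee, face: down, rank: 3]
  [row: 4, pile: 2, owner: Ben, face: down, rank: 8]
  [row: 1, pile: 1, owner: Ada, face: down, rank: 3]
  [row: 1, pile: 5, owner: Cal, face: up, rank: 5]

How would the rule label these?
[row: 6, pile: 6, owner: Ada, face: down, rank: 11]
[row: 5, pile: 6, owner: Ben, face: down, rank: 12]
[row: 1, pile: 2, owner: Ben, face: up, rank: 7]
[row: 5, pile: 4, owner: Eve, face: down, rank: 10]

Positive, Positive, Negative, Positive

The distinguishing property — row ≥ 5 — holds for all the 'Positive' cases and none of the 'Negative' cases.
[row: 6, pile: 6, owner: Ada, face: down, rank: 11] — row = 6, hence Positive. [row: 5, pile: 6, owner: Ben, face: down, rank: 12] — row = 5, hence Positive. [row: 1, pile: 2, owner: Ben, face: up, rank: 7] — row = 1, hence Negative. [row: 5, pile: 4, owner: Eve, face: down, rank: 10] — row = 5, hence Positive.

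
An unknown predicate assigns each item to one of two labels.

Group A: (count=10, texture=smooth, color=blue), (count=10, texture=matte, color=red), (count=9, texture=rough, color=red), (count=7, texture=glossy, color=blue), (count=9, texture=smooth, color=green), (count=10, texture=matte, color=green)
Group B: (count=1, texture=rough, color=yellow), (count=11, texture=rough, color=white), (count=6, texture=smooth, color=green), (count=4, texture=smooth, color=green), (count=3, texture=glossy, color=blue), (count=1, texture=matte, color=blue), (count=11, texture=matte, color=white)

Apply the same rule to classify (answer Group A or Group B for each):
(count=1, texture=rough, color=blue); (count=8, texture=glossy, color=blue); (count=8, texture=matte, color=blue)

A rule that fits every label: count ≥ 7 AND count ≤ 10 — true of each 'Group A' example, false of each 'Group B' one.
Group B: (count=1, texture=rough, color=blue), since count = 1. Group A: (count=8, texture=glossy, color=blue), since count = 8. Group A: (count=8, texture=matte, color=blue), since count = 8.

Group B, Group A, Group A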